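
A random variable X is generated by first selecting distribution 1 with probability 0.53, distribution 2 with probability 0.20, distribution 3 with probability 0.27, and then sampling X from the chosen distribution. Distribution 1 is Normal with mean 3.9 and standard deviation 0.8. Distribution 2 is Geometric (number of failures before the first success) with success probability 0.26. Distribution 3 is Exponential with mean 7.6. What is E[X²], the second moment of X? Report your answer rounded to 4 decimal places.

43.4004

For each component E[X²] = Var + (mean)², giving 1: 15.85; 2: 19.0473; 3: 115.52.
Overall E[X²] = 0.53·15.85 + 0.2·19.0473 + 0.27·115.52 = 43.4004.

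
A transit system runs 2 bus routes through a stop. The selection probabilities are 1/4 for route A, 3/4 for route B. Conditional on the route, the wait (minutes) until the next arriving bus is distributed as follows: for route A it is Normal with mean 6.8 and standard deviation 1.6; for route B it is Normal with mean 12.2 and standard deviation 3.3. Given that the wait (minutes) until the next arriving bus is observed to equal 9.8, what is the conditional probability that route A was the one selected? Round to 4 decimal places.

0.1338

Likelihoods f(9.8 | ·): A: 0.0429914; B: 0.0927986.
Posterior ∝ prior × likelihood. Numerator for A: 0.25·0.0429914 = 0.0107479.
Normalizing constant: 0.25·0.0429914 + 0.75·0.0927986 = 0.0803468.
P(A | observation) = 0.0107479 / 0.0803468 = 0.133768.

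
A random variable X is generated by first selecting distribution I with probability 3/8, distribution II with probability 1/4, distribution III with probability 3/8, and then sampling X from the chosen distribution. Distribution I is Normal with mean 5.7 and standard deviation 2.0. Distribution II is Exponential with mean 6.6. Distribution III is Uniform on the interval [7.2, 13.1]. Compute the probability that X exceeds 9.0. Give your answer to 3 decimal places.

0.343

Conditional on each component, P(X > 9.0): I: 0.0494715; II: 0.255729; III: 0.694915.
By total probability, P(X > 9.0) = 0.375·0.0494715 + 0.25·0.255729 + 0.375·0.694915 = 0.343077.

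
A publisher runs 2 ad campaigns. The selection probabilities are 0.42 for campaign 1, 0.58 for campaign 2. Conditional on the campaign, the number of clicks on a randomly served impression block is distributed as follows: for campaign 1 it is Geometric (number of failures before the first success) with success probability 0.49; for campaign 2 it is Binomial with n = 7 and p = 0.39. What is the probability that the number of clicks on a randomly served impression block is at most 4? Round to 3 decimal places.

Conditional on each campaign, P(X ≤ 4): 1: 0.965497; 2: 0.913101.
By total probability, P(X ≤ 4) = 0.42·0.965497 + 0.58·0.913101 = 0.935107.

0.935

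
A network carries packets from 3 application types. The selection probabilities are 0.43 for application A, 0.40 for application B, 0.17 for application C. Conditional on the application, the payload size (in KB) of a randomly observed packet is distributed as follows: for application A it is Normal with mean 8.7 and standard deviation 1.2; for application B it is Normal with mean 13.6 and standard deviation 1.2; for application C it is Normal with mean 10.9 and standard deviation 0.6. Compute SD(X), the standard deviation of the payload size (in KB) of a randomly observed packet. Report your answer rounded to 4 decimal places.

Per component, A: μ=8.7, E[X²]=77.13; B: μ=13.6, E[X²]=186.4; C: μ=10.9, E[X²]=119.17.
E[X] = 0.43·8.7 + 0.4·13.6 + 0.17·10.9 = 11.034.
E[X²] = 0.43·77.13 + 0.4·186.4 + 0.17·119.17 = 127.985.
Var(X) = E[X²] − (E[X])² = 127.985 − 121.749 = 6.23564.
SD(X) = √6.23564 = 2.49713.

2.4971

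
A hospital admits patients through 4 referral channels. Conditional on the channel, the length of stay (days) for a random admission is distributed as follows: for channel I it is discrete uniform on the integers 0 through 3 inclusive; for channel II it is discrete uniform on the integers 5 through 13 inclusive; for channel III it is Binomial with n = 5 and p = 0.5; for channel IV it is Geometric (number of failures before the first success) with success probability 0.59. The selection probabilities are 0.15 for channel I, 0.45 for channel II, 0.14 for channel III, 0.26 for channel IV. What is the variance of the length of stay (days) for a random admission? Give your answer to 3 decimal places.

Per component, I: μ=1.5, E[X²]=3.5; II: μ=9, E[X²]=87.6667; III: μ=2.5, E[X²]=7.5; IV: μ=0.694915, E[X²]=1.66073.
E[X] = 0.15·1.5 + 0.45·9 + 0.14·2.5 + 0.26·0.694915 = 4.80568.
E[X²] = 0.15·3.5 + 0.45·87.6667 + 0.14·7.5 + 0.26·1.66073 = 41.4568.
Var(X) = E[X²] − (E[X])² = 41.4568 − 23.0945 = 18.3622.

18.362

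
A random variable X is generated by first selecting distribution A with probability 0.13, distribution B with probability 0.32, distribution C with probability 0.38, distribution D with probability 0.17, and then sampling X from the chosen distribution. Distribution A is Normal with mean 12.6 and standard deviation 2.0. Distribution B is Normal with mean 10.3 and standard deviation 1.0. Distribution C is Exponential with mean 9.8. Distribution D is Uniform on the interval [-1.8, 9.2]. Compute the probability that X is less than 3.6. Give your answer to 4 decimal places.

Conditional on each component, P(X < 3.6): A: 3.39767e-06; B: 1.0421e-11; C: 0.307431; D: 0.490909.
By total probability, P(X < 3.6) = 0.13·3.39767e-06 + 0.32·1.0421e-11 + 0.38·0.307431 + 0.17·0.490909 = 0.200279.

0.2003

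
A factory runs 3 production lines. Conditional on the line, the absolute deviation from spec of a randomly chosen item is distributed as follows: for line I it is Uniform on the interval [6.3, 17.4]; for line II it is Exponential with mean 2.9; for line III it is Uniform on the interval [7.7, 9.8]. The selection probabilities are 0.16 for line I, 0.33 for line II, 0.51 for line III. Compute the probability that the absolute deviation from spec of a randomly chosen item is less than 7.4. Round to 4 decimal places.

0.3201

Conditional on each line, P(X < 7.4): I: 0.0990991; II: 0.922053; III: 0.
By total probability, P(X < 7.4) = 0.16·0.0990991 + 0.33·0.922053 + 0.51·0 = 0.320133.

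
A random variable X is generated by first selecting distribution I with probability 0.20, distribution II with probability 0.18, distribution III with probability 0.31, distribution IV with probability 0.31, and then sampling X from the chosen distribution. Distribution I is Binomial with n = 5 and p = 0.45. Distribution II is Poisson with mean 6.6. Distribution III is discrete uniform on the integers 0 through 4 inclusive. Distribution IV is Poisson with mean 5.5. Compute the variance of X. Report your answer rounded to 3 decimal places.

7.526

Per component, I: μ=2.25, E[X²]=6.3; II: μ=6.6, E[X²]=50.16; III: μ=2, E[X²]=6; IV: μ=5.5, E[X²]=35.75.
E[X] = 0.2·2.25 + 0.18·6.6 + 0.31·2 + 0.31·5.5 = 3.963.
E[X²] = 0.2·6.3 + 0.18·50.16 + 0.31·6 + 0.31·35.75 = 23.2313.
Var(X) = E[X²] − (E[X])² = 23.2313 − 15.7054 = 7.52593.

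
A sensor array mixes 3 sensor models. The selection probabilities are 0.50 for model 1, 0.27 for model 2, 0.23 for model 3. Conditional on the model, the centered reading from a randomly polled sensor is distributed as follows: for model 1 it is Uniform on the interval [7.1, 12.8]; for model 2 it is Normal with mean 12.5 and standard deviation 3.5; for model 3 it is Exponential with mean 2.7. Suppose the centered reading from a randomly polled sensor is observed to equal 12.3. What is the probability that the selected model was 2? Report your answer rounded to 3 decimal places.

Likelihoods f(12.3 | ·): 1: 0.175439; 2: 0.113798; 3: 0.0038921.
Posterior ∝ prior × likelihood. Numerator for 2: 0.27·0.113798 = 0.0307253.
Normalizing constant: 0.5·0.175439 + 0.27·0.113798 + 0.23·0.0038921 = 0.11934.
P(2 | observation) = 0.0307253 / 0.11934 = 0.257461.

0.257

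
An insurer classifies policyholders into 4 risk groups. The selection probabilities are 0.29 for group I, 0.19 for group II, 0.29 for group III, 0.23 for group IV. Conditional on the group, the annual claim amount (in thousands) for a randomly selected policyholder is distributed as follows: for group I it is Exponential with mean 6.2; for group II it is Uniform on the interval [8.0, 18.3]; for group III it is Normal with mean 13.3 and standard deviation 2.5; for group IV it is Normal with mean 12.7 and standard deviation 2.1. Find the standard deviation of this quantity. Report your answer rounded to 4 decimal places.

5.0406

Per component, I: μ=6.2, E[X²]=76.88; II: μ=13.15, E[X²]=181.763; III: μ=13.3, E[X²]=183.14; IV: μ=12.7, E[X²]=165.7.
E[X] = 0.29·6.2 + 0.19·13.15 + 0.29·13.3 + 0.23·12.7 = 11.0745.
E[X²] = 0.29·76.88 + 0.19·181.763 + 0.29·183.14 + 0.23·165.7 = 148.052.
Var(X) = E[X²] − (E[X])² = 148.052 − 122.645 = 25.4073.
SD(X) = √25.4073 = 5.04056.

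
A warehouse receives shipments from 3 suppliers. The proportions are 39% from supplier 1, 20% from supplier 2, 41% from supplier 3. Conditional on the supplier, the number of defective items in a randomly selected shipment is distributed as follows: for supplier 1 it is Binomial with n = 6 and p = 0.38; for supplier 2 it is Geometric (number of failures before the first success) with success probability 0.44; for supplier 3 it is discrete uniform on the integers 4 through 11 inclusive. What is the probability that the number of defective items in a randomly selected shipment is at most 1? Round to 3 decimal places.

Conditional on each supplier, P(X ≤ 1): 1: 0.265679; 2: 0.6864; 3: 0.
By total probability, P(X ≤ 1) = 0.39·0.265679 + 0.2·0.6864 + 0.41·0 = 0.240895.

0.241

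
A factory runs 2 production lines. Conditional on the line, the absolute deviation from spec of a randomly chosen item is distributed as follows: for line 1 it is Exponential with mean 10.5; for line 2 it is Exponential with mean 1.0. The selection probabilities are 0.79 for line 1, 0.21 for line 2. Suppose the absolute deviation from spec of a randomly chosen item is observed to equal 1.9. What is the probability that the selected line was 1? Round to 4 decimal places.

Likelihoods f(1.9 | ·): 1: 0.0794738; 2: 0.149569.
Posterior ∝ prior × likelihood. Numerator for 1: 0.79·0.0794738 = 0.0627843.
Normalizing constant: 0.79·0.0794738 + 0.21·0.149569 = 0.0941937.
P(1 | observation) = 0.0627843 / 0.0941937 = 0.666545.

0.6665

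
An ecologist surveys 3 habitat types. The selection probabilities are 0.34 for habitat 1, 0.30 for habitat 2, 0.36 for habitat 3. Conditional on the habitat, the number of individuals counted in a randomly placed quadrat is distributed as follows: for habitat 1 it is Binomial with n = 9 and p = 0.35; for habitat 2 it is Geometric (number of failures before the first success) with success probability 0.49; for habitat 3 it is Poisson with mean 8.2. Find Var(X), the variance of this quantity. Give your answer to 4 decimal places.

Per component, 1: μ=3.15, E[X²]=11.97; 2: μ=1.04082, E[X²]=3.20741; 3: μ=8.2, E[X²]=75.44.
E[X] = 0.34·3.15 + 0.3·1.04082 + 0.36·8.2 = 4.33524.
E[X²] = 0.34·11.97 + 0.3·3.20741 + 0.36·75.44 = 32.1904.
Var(X) = E[X²] − (E[X])² = 32.1904 − 18.7943 = 13.3961.

13.3961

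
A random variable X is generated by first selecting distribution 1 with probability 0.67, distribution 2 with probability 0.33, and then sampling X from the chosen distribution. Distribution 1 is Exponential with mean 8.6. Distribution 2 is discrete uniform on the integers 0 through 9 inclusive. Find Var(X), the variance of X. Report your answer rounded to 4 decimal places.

Per component, 1: μ=8.6, E[X²]=147.92; 2: μ=4.5, E[X²]=28.5.
E[X] = 0.67·8.6 + 0.33·4.5 = 7.247.
E[X²] = 0.67·147.92 + 0.33·28.5 = 108.511.
Var(X) = E[X²] − (E[X])² = 108.511 − 52.519 = 55.9924.

55.9924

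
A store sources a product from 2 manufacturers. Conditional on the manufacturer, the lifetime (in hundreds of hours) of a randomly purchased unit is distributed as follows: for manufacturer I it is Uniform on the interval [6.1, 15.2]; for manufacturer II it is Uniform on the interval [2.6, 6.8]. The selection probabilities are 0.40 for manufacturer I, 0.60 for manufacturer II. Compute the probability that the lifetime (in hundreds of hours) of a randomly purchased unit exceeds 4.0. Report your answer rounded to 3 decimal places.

0.800

Conditional on each manufacturer, P(X > 4.0): I: 1; II: 0.666667.
By total probability, P(X > 4.0) = 0.4·1 + 0.6·0.666667 = 0.8.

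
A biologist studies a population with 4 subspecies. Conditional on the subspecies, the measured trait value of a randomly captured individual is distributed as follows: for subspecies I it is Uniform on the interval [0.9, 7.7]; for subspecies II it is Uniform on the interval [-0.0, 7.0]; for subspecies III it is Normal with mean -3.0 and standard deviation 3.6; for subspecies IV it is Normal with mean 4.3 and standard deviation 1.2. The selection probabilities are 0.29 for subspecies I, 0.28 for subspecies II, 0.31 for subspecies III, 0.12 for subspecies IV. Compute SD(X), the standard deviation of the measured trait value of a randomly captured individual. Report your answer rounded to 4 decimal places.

Per component, I: μ=4.3, E[X²]=22.3433; II: μ=3.5, E[X²]=16.3333; III: μ=-3, E[X²]=21.96; IV: μ=4.3, E[X²]=19.93.
E[X] = 0.29·4.3 + 0.28·3.5 + 0.31·-3 + 0.12·4.3 = 1.813.
E[X²] = 0.29·22.3433 + 0.28·16.3333 + 0.31·21.96 + 0.12·19.93 = 20.2521.
Var(X) = E[X²] − (E[X])² = 20.2521 − 3.28697 = 16.9651.
SD(X) = √16.9651 = 4.11887.

4.1189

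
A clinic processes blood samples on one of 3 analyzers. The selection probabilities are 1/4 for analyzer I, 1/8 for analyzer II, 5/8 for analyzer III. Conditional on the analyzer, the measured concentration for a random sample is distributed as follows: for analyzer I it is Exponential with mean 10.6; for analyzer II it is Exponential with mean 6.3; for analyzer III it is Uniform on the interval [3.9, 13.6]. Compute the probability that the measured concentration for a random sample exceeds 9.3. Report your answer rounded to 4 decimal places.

Conditional on each analyzer, P(X > 9.3): I: 0.41588; II: 0.228507; III: 0.443299.
By total probability, P(X > 9.3) = 0.25·0.41588 + 0.125·0.228507 + 0.625·0.443299 = 0.409595.

0.4096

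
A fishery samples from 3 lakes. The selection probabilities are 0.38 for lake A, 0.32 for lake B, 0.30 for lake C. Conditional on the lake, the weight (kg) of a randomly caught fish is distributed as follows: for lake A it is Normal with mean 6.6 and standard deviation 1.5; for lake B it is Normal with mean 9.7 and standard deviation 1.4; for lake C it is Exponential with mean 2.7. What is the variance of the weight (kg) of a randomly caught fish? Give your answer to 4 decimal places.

Per component, A: μ=6.6, E[X²]=45.81; B: μ=9.7, E[X²]=96.05; C: μ=2.7, E[X²]=14.58.
E[X] = 0.38·6.6 + 0.32·9.7 + 0.3·2.7 = 6.422.
E[X²] = 0.38·45.81 + 0.32·96.05 + 0.3·14.58 = 52.5178.
Var(X) = E[X²] − (E[X])² = 52.5178 − 41.2421 = 11.2757.

11.2757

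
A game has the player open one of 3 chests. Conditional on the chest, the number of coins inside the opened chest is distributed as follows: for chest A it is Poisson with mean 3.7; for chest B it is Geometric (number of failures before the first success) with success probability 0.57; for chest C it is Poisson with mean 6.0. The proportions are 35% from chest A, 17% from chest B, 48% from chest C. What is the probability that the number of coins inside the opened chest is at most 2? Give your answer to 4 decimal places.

Conditional on each chest, P(X ≤ 2): A: 0.285433; B: 0.920493; C: 0.0619688.
By total probability, P(X ≤ 2) = 0.35·0.285433 + 0.17·0.920493 + 0.48·0.0619688 = 0.28613.

0.2861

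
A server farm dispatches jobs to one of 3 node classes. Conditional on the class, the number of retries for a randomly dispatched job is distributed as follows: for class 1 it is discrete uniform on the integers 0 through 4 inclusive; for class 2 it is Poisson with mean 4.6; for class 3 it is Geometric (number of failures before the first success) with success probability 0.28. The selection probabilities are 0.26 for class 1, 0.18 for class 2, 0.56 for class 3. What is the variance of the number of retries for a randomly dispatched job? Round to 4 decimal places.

7.2696

Per component, 1: μ=2, E[X²]=6; 2: μ=4.6, E[X²]=25.76; 3: μ=2.57143, E[X²]=15.7959.
E[X] = 0.26·2 + 0.18·4.6 + 0.56·2.57143 = 2.788.
E[X²] = 0.26·6 + 0.18·25.76 + 0.56·15.7959 = 15.0425.
Var(X) = E[X²] − (E[X])² = 15.0425 − 7.77294 = 7.26957.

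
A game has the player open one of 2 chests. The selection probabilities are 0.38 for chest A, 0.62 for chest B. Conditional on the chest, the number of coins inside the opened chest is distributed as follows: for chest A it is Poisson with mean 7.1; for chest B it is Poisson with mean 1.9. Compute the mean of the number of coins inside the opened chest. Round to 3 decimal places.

Component means — A: 7.1; B: 1.9.
E[X] = 0.38·7.1 + 0.62·1.9 = 3.876.

3.876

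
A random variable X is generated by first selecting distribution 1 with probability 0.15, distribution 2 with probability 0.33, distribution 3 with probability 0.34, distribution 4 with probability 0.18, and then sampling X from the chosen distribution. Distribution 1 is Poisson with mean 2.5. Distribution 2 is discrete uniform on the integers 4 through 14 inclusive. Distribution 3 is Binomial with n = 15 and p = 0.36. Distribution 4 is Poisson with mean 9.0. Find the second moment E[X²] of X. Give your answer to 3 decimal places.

58.632

For each component E[X²] = Var + (mean)², giving 1: 8.75; 2: 91; 3: 32.616; 4: 90.
Overall E[X²] = 0.15·8.75 + 0.33·91 + 0.34·32.616 + 0.18·90 = 58.6319.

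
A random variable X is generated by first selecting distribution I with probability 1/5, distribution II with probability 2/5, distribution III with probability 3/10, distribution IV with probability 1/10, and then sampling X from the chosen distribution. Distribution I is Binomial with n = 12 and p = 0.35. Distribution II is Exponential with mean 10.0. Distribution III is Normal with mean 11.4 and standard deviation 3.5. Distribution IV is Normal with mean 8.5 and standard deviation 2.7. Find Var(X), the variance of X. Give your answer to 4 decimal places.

Per component, I: μ=4.2, E[X²]=20.37; II: μ=10, E[X²]=200; III: μ=11.4, E[X²]=142.21; IV: μ=8.5, E[X²]=79.54.
E[X] = 0.2·4.2 + 0.4·10 + 0.3·11.4 + 0.1·8.5 = 9.11.
E[X²] = 0.2·20.37 + 0.4·200 + 0.3·142.21 + 0.1·79.54 = 134.691.
Var(X) = E[X²] − (E[X])² = 134.691 − 82.9921 = 51.6989.

51.6989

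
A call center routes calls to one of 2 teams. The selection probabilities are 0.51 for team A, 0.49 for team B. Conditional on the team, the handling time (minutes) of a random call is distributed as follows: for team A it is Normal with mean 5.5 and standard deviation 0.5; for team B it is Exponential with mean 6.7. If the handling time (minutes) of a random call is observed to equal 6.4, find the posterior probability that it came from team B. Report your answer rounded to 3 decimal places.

Likelihoods f(6.4 | ·): A: 0.1579; B: 0.0574218.
Posterior ∝ prior × likelihood. Numerator for B: 0.49·0.0574218 = 0.0281367.
Normalizing constant: 0.51·0.1579 + 0.49·0.0574218 = 0.108666.
P(B | observation) = 0.0281367 / 0.108666 = 0.258928.

0.259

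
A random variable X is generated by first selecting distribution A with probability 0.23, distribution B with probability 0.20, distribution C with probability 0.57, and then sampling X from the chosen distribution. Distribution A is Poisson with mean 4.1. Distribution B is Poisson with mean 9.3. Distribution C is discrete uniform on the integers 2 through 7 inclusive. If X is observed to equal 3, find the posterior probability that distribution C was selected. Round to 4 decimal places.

Likelihoods P(X=3 | ·): A: 0.190368; B: 0.0122563; C: 0.166667.
Posterior ∝ prior × likelihood. Numerator for C: 0.57·0.166667 = 0.095.
Normalizing constant: 0.23·0.190368 + 0.2·0.0122563 + 0.57·0.166667 = 0.141236.
P(C | observation) = 0.095 / 0.141236 = 0.672634.

0.6726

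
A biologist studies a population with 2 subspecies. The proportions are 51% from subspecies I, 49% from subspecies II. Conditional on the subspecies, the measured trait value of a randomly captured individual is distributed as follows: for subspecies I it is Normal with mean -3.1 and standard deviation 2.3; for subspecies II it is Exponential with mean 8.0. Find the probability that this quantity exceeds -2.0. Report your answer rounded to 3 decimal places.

0.651

Conditional on each subspecies, P(X > -2.0): I: 0.316232; II: 1.
By total probability, P(X > -2.0) = 0.51·0.316232 + 0.49·1 = 0.651278.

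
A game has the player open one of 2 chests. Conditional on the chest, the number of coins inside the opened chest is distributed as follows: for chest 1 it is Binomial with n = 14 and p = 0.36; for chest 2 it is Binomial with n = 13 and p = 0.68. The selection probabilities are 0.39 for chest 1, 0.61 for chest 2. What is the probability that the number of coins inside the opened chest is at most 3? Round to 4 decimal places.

Conditional on each chest, P(X ≤ 3): 1: 0.198171; 2: 0.001153.
By total probability, P(X ≤ 3) = 0.39·0.198171 + 0.61·0.001153 = 0.0779901.

0.0780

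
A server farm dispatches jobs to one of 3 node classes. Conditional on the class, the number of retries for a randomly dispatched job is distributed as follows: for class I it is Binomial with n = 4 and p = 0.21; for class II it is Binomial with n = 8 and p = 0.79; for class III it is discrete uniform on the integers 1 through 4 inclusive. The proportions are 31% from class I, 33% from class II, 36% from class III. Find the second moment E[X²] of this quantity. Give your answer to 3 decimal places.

16.743

For each component E[X²] = Var + (mean)², giving I: 1.3692; II: 41.2696; III: 7.5.
Overall E[X²] = 0.31·1.3692 + 0.33·41.2696 + 0.36·7.5 = 16.7434.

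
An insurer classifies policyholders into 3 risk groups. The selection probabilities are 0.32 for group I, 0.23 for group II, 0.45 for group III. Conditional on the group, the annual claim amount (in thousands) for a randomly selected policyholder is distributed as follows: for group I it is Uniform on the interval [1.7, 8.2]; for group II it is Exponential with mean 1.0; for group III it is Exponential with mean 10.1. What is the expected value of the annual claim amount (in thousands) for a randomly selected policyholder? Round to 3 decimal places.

6.359

Component means — I: 4.95; II: 1; III: 10.1.
E[X] = 0.32·4.95 + 0.23·1 + 0.45·10.1 = 6.359.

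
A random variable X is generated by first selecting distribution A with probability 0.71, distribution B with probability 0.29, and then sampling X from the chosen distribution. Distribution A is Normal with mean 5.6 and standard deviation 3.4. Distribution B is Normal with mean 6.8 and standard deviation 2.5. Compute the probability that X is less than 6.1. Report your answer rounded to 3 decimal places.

Conditional on each component, P(X < 6.1): A: 0.558457; B: 0.389739.
By total probability, P(X < 6.1) = 0.71·0.558457 + 0.29·0.389739 = 0.509529.

0.510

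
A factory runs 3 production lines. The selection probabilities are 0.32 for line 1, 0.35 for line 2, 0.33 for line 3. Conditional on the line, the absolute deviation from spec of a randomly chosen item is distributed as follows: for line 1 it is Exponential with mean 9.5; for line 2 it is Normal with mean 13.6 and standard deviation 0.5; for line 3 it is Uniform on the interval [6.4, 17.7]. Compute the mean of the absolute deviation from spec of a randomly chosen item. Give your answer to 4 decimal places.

11.7765

Component means — 1: 9.5; 2: 13.6; 3: 12.05.
E[X] = 0.32·9.5 + 0.35·13.6 + 0.33·12.05 = 11.7765.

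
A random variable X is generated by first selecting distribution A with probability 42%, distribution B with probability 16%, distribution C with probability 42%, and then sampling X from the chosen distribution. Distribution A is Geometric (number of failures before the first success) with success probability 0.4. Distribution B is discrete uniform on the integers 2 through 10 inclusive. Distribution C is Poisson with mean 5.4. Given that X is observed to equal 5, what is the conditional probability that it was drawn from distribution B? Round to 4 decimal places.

Likelihoods P(X=5 | ·): A: 0.031104; B: 0.111111; C: 0.172821.
Posterior ∝ prior × likelihood. Numerator for B: 0.16·0.111111 = 0.0177778.
Normalizing constant: 0.42·0.031104 + 0.16·0.111111 + 0.42·0.172821 = 0.103426.
P(B | observation) = 0.0177778 / 0.103426 = 0.171888.

0.1719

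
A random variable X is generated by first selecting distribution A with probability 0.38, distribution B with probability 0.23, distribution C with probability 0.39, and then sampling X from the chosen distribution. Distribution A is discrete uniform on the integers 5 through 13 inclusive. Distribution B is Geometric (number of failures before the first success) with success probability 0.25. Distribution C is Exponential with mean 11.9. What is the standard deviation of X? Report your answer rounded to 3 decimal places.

Per component, A: μ=9, E[X²]=87.6667; B: μ=3, E[X²]=21; C: μ=11.9, E[X²]=283.22.
E[X] = 0.38·9 + 0.23·3 + 0.39·11.9 = 8.751.
E[X²] = 0.38·87.6667 + 0.23·21 + 0.39·283.22 = 148.599.
Var(X) = E[X²] − (E[X])² = 148.599 − 76.58 = 72.0191.
SD(X) = √72.0191 = 8.48641.

8.486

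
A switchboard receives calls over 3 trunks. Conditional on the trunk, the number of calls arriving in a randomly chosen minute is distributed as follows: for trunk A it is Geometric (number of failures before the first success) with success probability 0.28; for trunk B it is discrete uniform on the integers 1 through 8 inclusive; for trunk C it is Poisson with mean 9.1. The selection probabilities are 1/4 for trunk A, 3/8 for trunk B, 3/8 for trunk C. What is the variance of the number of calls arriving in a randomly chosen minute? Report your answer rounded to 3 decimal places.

Per component, A: μ=2.57143, E[X²]=15.7959; B: μ=4.5, E[X²]=25.5; C: μ=9.1, E[X²]=91.91.
E[X] = 0.25·2.57143 + 0.375·4.5 + 0.375·9.1 = 5.74286.
E[X²] = 0.25·15.7959 + 0.375·25.5 + 0.375·91.91 = 47.9777.
Var(X) = E[X²] − (E[X])² = 47.9777 − 32.9804 = 14.9973.

14.997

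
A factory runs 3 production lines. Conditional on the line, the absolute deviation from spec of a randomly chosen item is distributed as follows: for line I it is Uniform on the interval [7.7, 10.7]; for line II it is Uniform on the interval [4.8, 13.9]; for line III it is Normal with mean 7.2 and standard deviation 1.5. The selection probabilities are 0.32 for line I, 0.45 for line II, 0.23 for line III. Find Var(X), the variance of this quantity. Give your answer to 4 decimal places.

Per component, I: μ=9.2, E[X²]=85.39; II: μ=9.35, E[X²]=94.3233; III: μ=7.2, E[X²]=54.09.
E[X] = 0.32·9.2 + 0.45·9.35 + 0.23·7.2 = 8.8075.
E[X²] = 0.32·85.39 + 0.45·94.3233 + 0.23·54.09 = 82.211.
Var(X) = E[X²] − (E[X])² = 82.211 − 77.5721 = 4.63894.

4.6389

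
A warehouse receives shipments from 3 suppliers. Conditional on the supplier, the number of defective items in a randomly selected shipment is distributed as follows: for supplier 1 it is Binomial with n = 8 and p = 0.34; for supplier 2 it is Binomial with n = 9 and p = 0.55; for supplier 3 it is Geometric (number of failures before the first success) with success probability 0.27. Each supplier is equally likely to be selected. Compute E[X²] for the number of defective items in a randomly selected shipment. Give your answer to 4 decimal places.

For each component E[X²] = Var + (mean)², giving 1: 9.1936; 2: 26.73; 3: 17.3237.
Overall E[X²] = 0.333333·9.1936 + 0.333333·26.73 + 0.333333·17.3237 = 17.7491.

17.7491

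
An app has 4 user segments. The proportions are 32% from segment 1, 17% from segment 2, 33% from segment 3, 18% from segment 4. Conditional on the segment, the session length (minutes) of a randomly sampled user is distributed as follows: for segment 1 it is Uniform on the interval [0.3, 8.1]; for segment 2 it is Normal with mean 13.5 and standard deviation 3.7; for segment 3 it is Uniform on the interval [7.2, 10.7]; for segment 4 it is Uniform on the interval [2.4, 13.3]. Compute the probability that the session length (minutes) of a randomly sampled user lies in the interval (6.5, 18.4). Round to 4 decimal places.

0.6572

Conditional on each segment, P(6.5 < X < 18.4): 1: 0.205128; 2: 0.87805; 3: 1; 4: 0.623853.
By total probability, P(6.5 < X < 18.4) = 0.32·0.205128 + 0.17·0.87805 + 0.33·1 + 0.18·0.623853 = 0.657203.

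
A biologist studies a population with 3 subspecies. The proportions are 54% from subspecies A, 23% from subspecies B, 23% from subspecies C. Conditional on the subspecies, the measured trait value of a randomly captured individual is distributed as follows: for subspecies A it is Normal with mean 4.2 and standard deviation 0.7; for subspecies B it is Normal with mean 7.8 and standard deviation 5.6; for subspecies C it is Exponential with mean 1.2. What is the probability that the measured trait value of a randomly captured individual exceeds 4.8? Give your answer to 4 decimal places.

Conditional on each subspecies, P(X > 4.8): A: 0.195683; B: 0.703922; C: 0.0183156.
By total probability, P(X > 4.8) = 0.54·0.195683 + 0.23·0.703922 + 0.23·0.0183156 = 0.271783.

0.2718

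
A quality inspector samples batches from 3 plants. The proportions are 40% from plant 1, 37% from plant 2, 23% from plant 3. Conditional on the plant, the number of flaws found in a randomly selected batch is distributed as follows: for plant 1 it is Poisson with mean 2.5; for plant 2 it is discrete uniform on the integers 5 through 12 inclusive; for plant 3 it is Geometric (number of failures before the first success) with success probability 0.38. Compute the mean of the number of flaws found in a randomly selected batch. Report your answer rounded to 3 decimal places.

Component means — 1: 2.5; 2: 8.5; 3: 1.63158.
E[X] = 0.4·2.5 + 0.37·8.5 + 0.23·1.63158 = 4.52026.

4.520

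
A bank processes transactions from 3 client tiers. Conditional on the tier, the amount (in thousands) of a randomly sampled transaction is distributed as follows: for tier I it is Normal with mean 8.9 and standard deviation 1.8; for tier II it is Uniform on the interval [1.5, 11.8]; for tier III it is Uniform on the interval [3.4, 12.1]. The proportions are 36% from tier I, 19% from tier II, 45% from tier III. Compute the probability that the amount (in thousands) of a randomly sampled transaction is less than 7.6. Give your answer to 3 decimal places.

Conditional on each tier, P(X < 7.6): I: 0.235079; II: 0.592233; III: 0.482759.
By total probability, P(X < 7.6) = 0.36·0.235079 + 0.19·0.592233 + 0.45·0.482759 = 0.414394.

0.414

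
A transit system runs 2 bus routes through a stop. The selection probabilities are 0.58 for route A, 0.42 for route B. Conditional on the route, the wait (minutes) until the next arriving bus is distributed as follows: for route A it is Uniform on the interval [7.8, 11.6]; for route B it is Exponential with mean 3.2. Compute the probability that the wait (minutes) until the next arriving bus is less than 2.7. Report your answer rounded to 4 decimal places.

0.2394

Conditional on each route, P(X < 2.7): A: 0; B: 0.569905.
By total probability, P(X < 2.7) = 0.58·0 + 0.42·0.569905 = 0.23936.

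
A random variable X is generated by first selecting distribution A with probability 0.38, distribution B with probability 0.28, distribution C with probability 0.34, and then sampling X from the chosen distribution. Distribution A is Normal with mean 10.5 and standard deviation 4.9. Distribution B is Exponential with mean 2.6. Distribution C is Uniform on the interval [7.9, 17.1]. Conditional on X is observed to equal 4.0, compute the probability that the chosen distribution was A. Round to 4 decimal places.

Likelihoods f(4.0 | ·): A: 0.0337756; B: 0.0825812; C: 0.
Posterior ∝ prior × likelihood. Numerator for A: 0.38·0.0337756 = 0.0128347.
Normalizing constant: 0.38·0.0337756 + 0.28·0.0825812 + 0.34·0 = 0.0359575.
P(A | observation) = 0.0128347 / 0.0359575 = 0.356942.

0.3569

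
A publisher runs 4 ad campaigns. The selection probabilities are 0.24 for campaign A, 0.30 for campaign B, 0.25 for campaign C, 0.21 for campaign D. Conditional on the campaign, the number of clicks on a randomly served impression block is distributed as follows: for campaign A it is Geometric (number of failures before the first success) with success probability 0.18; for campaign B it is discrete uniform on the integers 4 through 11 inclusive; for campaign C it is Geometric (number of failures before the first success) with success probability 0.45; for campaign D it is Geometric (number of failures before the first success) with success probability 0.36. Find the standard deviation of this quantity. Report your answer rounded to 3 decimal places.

Per component, A: μ=4.55556, E[X²]=46.0617; B: μ=7.5, E[X²]=61.5; C: μ=1.22222, E[X²]=4.20988; D: μ=1.77778, E[X²]=8.09877.
E[X] = 0.24·4.55556 + 0.3·7.5 + 0.25·1.22222 + 0.21·1.77778 = 4.02222.
E[X²] = 0.24·46.0617 + 0.3·61.5 + 0.25·4.20988 + 0.21·8.09877 = 32.258.
Var(X) = E[X²] − (E[X])² = 32.258 − 16.1783 = 16.0798.
SD(X) = √16.0798 = 4.00996.

4.010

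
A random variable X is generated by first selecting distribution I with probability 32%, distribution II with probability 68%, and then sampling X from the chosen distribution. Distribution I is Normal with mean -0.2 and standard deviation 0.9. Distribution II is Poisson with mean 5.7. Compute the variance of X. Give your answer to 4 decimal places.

Per component, I: μ=-0.2, E[X²]=0.85; II: μ=5.7, E[X²]=38.19.
E[X] = 0.32·-0.2 + 0.68·5.7 = 3.812.
E[X²] = 0.32·0.85 + 0.68·38.19 = 26.2412.
Var(X) = E[X²] − (E[X])² = 26.2412 − 14.5313 = 11.7099.

11.7099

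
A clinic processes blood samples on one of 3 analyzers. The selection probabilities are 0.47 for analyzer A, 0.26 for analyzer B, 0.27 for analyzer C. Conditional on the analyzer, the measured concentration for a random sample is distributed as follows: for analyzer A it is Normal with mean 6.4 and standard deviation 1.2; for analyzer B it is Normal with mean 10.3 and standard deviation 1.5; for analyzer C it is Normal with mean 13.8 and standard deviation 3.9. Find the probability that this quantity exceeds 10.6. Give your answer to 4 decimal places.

0.3239

Conditional on each analyzer, P(X > 10.6): A: 0.000232629; B: 0.42074; C: 0.794038.
By total probability, P(X > 10.6) = 0.47·0.000232629 + 0.26·0.42074 + 0.27·0.794038 = 0.323892.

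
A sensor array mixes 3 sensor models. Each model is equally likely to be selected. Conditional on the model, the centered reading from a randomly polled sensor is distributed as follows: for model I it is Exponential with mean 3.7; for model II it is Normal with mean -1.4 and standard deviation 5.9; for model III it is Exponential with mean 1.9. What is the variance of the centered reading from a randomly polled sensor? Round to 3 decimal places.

Per component, I: μ=3.7, E[X²]=27.38; II: μ=-1.4, E[X²]=36.77; III: μ=1.9, E[X²]=7.22.
E[X] = 0.333333·3.7 + 0.333333·-1.4 + 0.333333·1.9 = 1.4.
E[X²] = 0.333333·27.38 + 0.333333·36.77 + 0.333333·7.22 = 23.79.
Var(X) = E[X²] − (E[X])² = 23.79 − 1.96 = 21.83.

21.830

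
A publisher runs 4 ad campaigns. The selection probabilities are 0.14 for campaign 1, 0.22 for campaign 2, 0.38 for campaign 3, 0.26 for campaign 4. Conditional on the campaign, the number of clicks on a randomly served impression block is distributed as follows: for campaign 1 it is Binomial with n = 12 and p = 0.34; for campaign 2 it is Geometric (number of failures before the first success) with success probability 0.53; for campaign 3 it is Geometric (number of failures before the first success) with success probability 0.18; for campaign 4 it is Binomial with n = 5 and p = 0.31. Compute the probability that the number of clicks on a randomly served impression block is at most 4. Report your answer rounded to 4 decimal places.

0.7991

Conditional on each campaign, P(X ≤ 4): 1: 0.612357; 2: 0.977065; 3: 0.62926; 4: 0.997137.
By total probability, P(X ≤ 4) = 0.14·0.612357 + 0.22·0.977065 + 0.38·0.62926 + 0.26·0.997137 = 0.799059.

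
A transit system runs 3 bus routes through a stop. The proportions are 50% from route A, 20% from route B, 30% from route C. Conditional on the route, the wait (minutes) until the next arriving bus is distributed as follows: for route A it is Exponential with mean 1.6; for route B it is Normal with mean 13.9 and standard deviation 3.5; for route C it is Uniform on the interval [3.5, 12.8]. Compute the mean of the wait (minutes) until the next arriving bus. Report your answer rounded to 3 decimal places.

Component means — A: 1.6; B: 13.9; C: 8.15.
E[X] = 0.5·1.6 + 0.2·13.9 + 0.3·8.15 = 6.025.

6.025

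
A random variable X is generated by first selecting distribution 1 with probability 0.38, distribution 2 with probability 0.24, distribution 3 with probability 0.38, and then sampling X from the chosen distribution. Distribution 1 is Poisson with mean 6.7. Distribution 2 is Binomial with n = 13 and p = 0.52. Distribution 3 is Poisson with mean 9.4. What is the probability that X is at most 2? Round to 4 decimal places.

Conditional on each component, P(X ≤ 2): 1: 0.0371058; 2: 0.00765588; 3: 0.00451508.
By total probability, P(X ≤ 2) = 0.38·0.0371058 + 0.24·0.00765588 + 0.38·0.00451508 = 0.0176534.

0.0177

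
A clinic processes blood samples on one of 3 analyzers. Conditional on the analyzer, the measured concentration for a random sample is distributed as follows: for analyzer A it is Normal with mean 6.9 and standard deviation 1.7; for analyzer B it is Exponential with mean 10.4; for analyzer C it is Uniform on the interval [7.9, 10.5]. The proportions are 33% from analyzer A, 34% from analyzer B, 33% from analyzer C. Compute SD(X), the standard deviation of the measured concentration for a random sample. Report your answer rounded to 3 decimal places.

Per component, A: μ=6.9, E[X²]=50.5; B: μ=10.4, E[X²]=216.32; C: μ=9.2, E[X²]=85.2033.
E[X] = 0.33·6.9 + 0.34·10.4 + 0.33·9.2 = 8.849.
E[X²] = 0.33·50.5 + 0.34·216.32 + 0.33·85.2033 = 118.331.
Var(X) = E[X²] − (E[X])² = 118.331 − 78.3048 = 40.0261.
SD(X) = √40.0261 = 6.32662.

6.327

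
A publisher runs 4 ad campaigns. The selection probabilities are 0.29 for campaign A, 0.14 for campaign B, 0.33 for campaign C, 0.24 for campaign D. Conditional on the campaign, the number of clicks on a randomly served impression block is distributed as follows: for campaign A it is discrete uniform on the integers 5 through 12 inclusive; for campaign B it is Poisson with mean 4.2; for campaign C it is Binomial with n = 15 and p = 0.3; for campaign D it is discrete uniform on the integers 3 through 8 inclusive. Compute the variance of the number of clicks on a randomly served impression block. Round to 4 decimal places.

6.8984

Per component, A: μ=8.5, E[X²]=77.5; B: μ=4.2, E[X²]=21.84; C: μ=4.5, E[X²]=23.4; D: μ=5.5, E[X²]=33.1667.
E[X] = 0.29·8.5 + 0.14·4.2 + 0.33·4.5 + 0.24·5.5 = 5.858.
E[X²] = 0.29·77.5 + 0.14·21.84 + 0.33·23.4 + 0.24·33.1667 = 41.2146.
Var(X) = E[X²] − (E[X])² = 41.2146 − 34.3162 = 6.89844.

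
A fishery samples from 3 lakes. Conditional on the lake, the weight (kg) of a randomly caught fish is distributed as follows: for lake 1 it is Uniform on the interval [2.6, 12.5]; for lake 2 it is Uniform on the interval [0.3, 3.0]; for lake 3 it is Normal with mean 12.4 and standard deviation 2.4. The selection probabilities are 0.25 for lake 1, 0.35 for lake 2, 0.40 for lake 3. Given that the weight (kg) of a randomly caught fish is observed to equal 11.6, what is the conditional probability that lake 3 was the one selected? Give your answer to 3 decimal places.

0.714

Likelihoods f(11.6 | ·): 1: 0.10101; 2: 0; 3: 0.157243.
Posterior ∝ prior × likelihood. Numerator for 3: 0.4·0.157243 = 0.0628972.
Normalizing constant: 0.25·0.10101 + 0.35·0 + 0.4·0.157243 = 0.0881497.
P(3 | observation) = 0.0628972 / 0.0881497 = 0.713527.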